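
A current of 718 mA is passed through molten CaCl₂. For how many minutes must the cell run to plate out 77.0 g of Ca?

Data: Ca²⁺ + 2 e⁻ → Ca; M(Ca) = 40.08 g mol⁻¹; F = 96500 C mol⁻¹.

n(Ca) = m/M = 77.0 / 40.08 = 1.921 mol.
Each Ca atom requires 2 electrons, so n(e⁻) = 2 × 1.921 = 3.842 mol.
Q = n(e⁻)·F = 3.842 × 96500 = 370800 C.
t = Q/I = 370800 / 0.7180 A = 516400 s = 8610 min.

8610 min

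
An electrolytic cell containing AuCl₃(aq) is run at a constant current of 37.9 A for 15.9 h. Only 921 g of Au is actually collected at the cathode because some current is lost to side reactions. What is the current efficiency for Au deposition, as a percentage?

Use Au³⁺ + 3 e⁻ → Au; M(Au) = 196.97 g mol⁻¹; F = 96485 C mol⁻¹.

Q = I·t = 37.90 × 57240 = 2169000 C; n(e⁻) = 2169000/96485 = 22.48 mol.
Theoretical n(Au) = n(e⁻)/3 = 7.495 mol, i.e. m_theo = 7.495 × 196.97 = 1476 g.
Efficiency = m_actual / m_theo = 921 / 1476 = 62.4 %.

62.4 %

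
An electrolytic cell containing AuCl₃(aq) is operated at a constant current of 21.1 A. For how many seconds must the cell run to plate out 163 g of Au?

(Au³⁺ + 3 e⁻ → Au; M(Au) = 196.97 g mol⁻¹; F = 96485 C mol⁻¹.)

n(Au) = m/M = 163 / 196.97 = 0.8275 mol.
Each Au atom requires 3 electrons, so n(e⁻) = 3 × 0.8275 = 2.483 mol.
Q = n(e⁻)·F = 2.483 × 96485 = 239500 C.
t = Q/I = 239500 / 21.10 A = 11350 s.

11400 s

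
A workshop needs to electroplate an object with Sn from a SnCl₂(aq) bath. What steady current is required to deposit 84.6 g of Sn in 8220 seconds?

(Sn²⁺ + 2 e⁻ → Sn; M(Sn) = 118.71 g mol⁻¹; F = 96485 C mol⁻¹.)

16.7 A

n(Sn) = 84.6 / 118.71 = 0.7127 mol.
n(e⁻) = 2 × 0.7127 = 1.425 mol.
Q = n(e⁻)·F = 1.425 × 96485 = 137500 C.
I = Q/t = 137500 / 8220.0 s = 16.7 A.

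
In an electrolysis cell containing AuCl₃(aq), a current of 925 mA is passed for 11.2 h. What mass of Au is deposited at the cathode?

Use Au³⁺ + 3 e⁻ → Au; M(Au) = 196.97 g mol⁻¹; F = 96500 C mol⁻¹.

25.4 g

Q = I·t = 0.9250 A × 40320 s = 37300 C.
n(e⁻) = Q/F = 37300 / 96500 = 0.3865 mol.
Au³⁺ + 3 e⁻ → Au, so n(Au) = n(e⁻)/3 = 0.1288 mol.
m = n·M = 0.1288 × 196.97 = 25.4 g.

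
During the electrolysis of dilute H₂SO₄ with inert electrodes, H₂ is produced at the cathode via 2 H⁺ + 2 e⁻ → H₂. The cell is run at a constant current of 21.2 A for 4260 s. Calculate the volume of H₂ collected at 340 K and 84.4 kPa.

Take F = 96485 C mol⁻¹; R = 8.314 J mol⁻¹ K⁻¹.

15.7 L

Q = I·t = 21.20 A × 4260.0 s = 90310 C.
n(e⁻) = Q/F = 90310 / 96485 = 0.9360 mol.
2 electrons are transferred per H₂ molecule, so n(H₂) = 0.9360 / 2 = 0.4680 mol.
V = nRT/P = (0.4680 × 8.314 × 340) / (84.4 × 10³ Pa) = 0.0157 m³ = 15.7 L.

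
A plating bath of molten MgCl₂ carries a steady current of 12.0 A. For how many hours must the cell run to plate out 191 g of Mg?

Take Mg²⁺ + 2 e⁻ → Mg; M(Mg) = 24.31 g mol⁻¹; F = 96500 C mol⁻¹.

n(Mg) = m/M = 191 / 24.31 = 7.857 mol.
Each Mg atom requires 2 electrons, so n(e⁻) = 2 × 7.857 = 15.71 mol.
Q = n(e⁻)·F = 15.71 × 96500 = 1516000 C.
t = Q/I = 1516000 / 12.00 A = 126400 s = 35.1 h.

35.1 h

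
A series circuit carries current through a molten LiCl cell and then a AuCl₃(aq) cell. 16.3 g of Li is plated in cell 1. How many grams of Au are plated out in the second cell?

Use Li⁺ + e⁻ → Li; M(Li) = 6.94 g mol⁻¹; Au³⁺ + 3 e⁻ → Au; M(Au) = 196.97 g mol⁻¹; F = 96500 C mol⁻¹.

154 g

n(Li) = 16.3 / 6.94 = 2.349 mol.
Since Li⁺ + e⁻ → Li, n(e⁻) passed = 1 × 2.349 = 2.349 mol.
Cells in series carry the same charge, so the same 2.349 mol of electrons passes through cell 2.
Au³⁺ + 3 e⁻ → Au, so n(Au) = 2.349 / 3 = 0.7829 mol.
m(Au) = 0.7829 × 196.97 = 154 g.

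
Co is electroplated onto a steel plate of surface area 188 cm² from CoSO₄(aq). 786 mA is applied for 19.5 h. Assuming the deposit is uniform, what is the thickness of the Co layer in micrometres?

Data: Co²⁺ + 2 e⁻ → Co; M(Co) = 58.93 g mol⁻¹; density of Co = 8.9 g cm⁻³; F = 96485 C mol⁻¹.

Q = I·t = 0.7860 × 70200 = 55180 C; n(e⁻) = 0.5719 mol.
n(Co) = n(e⁻)/2 = 0.2859 mol, so m = 0.2859 × 58.93 = 16.85 g.
Volume = m/ρ = 16.85 / 8.9 = 1.893 cm³.
Thickness = V/A = 1.893 / 188 = 0.0101 cm = 101 μm.

101 μm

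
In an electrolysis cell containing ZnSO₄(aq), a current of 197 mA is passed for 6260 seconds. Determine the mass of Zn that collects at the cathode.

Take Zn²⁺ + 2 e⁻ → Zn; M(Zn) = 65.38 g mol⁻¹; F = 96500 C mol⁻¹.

0.418 g

Q = I·t = 0.1970 A × 6260.0 s = 1233 C.
n(e⁻) = Q/F = 1233 / 96500 = 0.01278 mol.
Zn²⁺ + 2 e⁻ → Zn, so n(Zn) = n(e⁻)/2 = 0.006390 mol.
m = n·M = 0.006390 × 65.38 = 0.418 g.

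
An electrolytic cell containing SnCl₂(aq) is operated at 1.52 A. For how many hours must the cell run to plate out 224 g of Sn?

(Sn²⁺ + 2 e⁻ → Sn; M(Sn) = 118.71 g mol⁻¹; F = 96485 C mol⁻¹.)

66.5 h

n(Sn) = m/M = 224 / 118.71 = 1.887 mol.
Each Sn atom requires 2 electrons, so n(e⁻) = 2 × 1.887 = 3.774 mol.
Q = n(e⁻)·F = 3.774 × 96485 = 364100 C.
t = Q/I = 364100 / 1.520 A = 239600 s = 66.5 h.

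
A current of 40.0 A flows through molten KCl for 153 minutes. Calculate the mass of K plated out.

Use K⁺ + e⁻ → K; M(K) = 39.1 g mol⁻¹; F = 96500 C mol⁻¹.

Q = I·t = 40.00 A × 9180.0 s = 367200 C.
n(e⁻) = Q/F = 367200 / 96500 = 3.805 mol.
K⁺ + e⁻ → K, so n(K) = n(e⁻)/1 = 3.805 mol.
m = n·M = 3.805 × 39.1 = 149 g.

149 g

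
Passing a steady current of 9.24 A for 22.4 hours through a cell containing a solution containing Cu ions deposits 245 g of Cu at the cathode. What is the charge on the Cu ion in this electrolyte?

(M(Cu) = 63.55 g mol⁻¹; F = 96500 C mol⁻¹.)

+2

Q = I·t = 9.240 A × 80640 s = 745100 C, so n(e⁻) = 745100/96500 = 7.721 mol.
n(Cu) deposited = 245 / 63.55 = 3.855 mol.
Electrons per atom = n(e⁻)/n(Cu) = 7.721 / 3.855 = 2.00 ≈ 2, so the ion is Cu²⁺.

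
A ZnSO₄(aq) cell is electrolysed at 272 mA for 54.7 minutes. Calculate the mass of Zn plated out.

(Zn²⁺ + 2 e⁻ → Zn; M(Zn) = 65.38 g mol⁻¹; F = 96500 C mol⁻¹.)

0.302 g

Q = I·t = 0.2720 A × 3282.0 s = 892.7 C.
n(e⁻) = Q/F = 892.7 / 96500 = 0.009251 mol.
Zn²⁺ + 2 e⁻ → Zn, so n(Zn) = n(e⁻)/2 = 0.004625 mol.
m = n·M = 0.004625 × 65.38 = 0.302 g.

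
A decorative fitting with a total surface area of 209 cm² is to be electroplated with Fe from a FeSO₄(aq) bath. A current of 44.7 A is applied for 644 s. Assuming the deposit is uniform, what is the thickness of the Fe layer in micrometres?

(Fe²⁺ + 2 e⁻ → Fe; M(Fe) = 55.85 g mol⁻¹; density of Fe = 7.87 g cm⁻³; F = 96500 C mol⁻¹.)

50.6 μm

Q = I·t = 44.70 × 644.00 = 28790 C; n(e⁻) = 0.2983 mol.
n(Fe) = n(e⁻)/2 = 0.1492 mol, so m = 0.1492 × 55.85 = 8.330 g.
Volume = m/ρ = 8.330 / 7.87 = 1.058 cm³.
Thickness = V/A = 1.058 / 209 = 0.00506 cm = 50.6 μm.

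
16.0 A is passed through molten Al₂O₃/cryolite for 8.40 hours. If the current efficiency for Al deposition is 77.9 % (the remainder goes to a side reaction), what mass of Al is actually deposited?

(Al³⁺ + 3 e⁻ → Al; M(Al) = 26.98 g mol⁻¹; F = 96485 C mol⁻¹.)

Q = I·t = 16.00 × 30240 = 483800 C.
n(e⁻) = 483800/96485 = 5.015 mol; theoretically n(Al) = 5.015/3 = 1.672 mol, m_theo = 45.10 g.
At 77.9 % efficiency, m_actual = 0.779 × 45.10 = 35.1 g.

35.1 g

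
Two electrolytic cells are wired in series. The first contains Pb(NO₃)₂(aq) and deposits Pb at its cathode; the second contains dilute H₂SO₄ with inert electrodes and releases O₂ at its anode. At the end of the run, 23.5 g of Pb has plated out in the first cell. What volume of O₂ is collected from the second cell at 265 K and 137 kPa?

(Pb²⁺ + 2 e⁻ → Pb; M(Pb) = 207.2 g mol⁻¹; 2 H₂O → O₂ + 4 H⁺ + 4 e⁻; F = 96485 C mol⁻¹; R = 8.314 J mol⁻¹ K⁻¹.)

0.912 L

n(Pb) = 23.5 / 207.2 = 0.1134 mol, so n(e⁻) = 2 × 0.1134 = 0.2268 mol.
The cells are in series, so the same 0.2268 mol of electrons passes through the second cell.
2 H₂O → O₂ + 4 H⁺ + 4 e⁻ — 4 mol e⁻ per mol O₂, so n(O₂) = 0.2268/4 = 0.05671 mol.
V = nRT/P = (0.05671 × 8.314 × 265) / (137 × 10³) = 9.12 × 10⁻⁴ m³ = 0.912 L.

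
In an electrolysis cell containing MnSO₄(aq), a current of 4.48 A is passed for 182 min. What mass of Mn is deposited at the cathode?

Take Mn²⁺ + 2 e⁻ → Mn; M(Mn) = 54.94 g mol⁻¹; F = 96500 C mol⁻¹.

13.9 g

Q = I·t = 4.480 A × 10920 s = 48920 C.
n(e⁻) = Q/F = 48920 / 96500 = 0.5070 mol.
Mn²⁺ + 2 e⁻ → Mn, so n(Mn) = n(e⁻)/2 = 0.2535 mol.
m = n·M = 0.2535 × 54.94 = 13.9 g.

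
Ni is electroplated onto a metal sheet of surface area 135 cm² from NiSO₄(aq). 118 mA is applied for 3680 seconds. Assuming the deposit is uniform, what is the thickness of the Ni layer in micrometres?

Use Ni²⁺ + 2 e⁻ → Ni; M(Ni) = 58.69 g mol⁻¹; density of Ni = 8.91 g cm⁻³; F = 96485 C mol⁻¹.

Q = I·t = 0.1180 × 3680.0 = 434.2 C; n(e⁻) = 0.004501 mol.
n(Ni) = n(e⁻)/2 = 0.002250 mol, so m = 0.002250 × 58.69 = 0.1321 g.
Volume = m/ρ = 0.1321 / 8.91 = 0.01482 cm³.
Thickness = V/A = 0.01482 / 135 = 1.10 × 10⁻⁴ cm = 1.10 μm.

1.10 μm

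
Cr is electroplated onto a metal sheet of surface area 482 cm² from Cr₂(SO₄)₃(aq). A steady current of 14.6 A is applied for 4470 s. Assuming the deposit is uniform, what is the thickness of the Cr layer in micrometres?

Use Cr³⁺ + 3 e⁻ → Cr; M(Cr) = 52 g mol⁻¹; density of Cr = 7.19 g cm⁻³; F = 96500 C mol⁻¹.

33.8 μm

Q = I·t = 14.60 × 4470.0 = 65260 C; n(e⁻) = 0.6763 mol.
n(Cr) = n(e⁻)/3 = 0.2254 mol, so m = 0.2254 × 52 = 11.72 g.
Volume = m/ρ = 11.72 / 7.19 = 1.630 cm³.
Thickness = V/A = 1.630 / 482 = 0.00338 cm = 33.8 μm.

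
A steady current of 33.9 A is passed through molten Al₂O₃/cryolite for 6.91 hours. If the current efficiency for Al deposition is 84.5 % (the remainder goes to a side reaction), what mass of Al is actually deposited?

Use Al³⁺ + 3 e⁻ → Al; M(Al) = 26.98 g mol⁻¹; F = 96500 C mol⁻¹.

66.4 g

Q = I·t = 33.90 × 24876 = 843300 C.
n(e⁻) = 843300/96500 = 8.739 mol; theoretically n(Al) = 8.739/3 = 2.913 mol, m_theo = 78.59 g.
At 84.5 % efficiency, m_actual = 0.845 × 78.59 = 66.4 g.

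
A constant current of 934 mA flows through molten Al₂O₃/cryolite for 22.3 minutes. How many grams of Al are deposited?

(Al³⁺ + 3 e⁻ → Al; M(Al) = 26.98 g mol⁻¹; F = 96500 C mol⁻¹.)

0.116 g

Q = I·t = 0.9340 A × 1338.0 s = 1250 C.
n(e⁻) = Q/F = 1250 / 96500 = 0.01295 mol.
Al³⁺ + 3 e⁻ → Al, so n(Al) = n(e⁻)/3 = 0.004317 mol.
m = n·M = 0.004317 × 26.98 = 0.116 g.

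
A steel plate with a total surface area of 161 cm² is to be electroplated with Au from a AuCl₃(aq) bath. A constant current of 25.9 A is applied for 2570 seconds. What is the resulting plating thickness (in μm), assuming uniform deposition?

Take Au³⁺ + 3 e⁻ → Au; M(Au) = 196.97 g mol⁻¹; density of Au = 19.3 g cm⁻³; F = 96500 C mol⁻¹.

146 μm

Q = I·t = 25.90 × 2570.0 = 66560 C; n(e⁻) = 0.6898 mol.
n(Au) = n(e⁻)/3 = 0.2299 mol, so m = 0.2299 × 196.97 = 45.29 g.
Volume = m/ρ = 45.29 / 19.3 = 2.347 cm³.
Thickness = V/A = 2.347 / 161 = 0.0146 cm = 146 μm.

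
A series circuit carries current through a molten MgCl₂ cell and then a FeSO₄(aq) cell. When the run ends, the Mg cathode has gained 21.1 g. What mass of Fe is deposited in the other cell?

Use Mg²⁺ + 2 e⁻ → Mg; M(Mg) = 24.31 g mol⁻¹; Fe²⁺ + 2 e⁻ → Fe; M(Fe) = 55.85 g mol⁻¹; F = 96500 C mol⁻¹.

n(Mg) = 21.1 / 24.31 = 0.8680 mol.
Since Mg²⁺ + 2 e⁻ → Mg, n(e⁻) passed = 2 × 0.8680 = 1.736 mol.
Cells in series carry the same charge, so the same 1.736 mol of electrons passes through cell 2.
Fe²⁺ + 2 e⁻ → Fe, so n(Fe) = 1.736 / 2 = 0.8680 mol.
m(Fe) = 0.8680 × 55.85 = 48.5 g.

48.5 g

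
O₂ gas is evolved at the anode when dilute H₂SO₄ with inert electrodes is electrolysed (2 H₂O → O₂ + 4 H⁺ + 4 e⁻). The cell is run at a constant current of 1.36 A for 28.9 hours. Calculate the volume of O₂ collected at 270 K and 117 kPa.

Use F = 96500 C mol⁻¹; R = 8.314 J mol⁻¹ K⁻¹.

Q = I·t = 1.360 A × 104040 s = 141500 C.
n(e⁻) = Q/F = 141500 / 96500 = 1.466 mol.
4 electrons are transferred per O₂ molecule, so n(O₂) = 1.466 / 4 = 0.3666 mol.
V = nRT/P = (0.3666 × 8.314 × 270) / (117 × 10³ Pa) = 0.00703 m³ = 7.03 L.

7.03 L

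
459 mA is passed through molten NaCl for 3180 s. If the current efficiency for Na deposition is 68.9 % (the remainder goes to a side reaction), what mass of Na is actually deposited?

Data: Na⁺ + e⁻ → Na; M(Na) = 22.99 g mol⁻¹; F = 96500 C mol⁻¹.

0.240 g

Q = I·t = 0.4590 × 3180.0 = 1460 C.
n(e⁻) = 1460/96500 = 0.01513 mol; theoretically n(Na) = 0.01513/1 = 0.01513 mol, m_theo = 0.3477 g.
At 68.9 % efficiency, m_actual = 0.689 × 0.3477 = 0.240 g.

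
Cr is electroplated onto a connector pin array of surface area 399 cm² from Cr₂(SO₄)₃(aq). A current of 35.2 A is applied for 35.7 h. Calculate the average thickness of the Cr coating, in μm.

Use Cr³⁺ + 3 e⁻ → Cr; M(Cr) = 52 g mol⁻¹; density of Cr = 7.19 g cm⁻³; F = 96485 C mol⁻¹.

2830 μm

Q = I·t = 35.20 × 128520 = 4524000 C; n(e⁻) = 46.89 mol.
n(Cr) = n(e⁻)/3 = 15.63 mol, so m = 15.63 × 52 = 812.7 g.
Volume = m/ρ = 812.7 / 7.19 = 113.0 cm³.
Thickness = V/A = 113.0 / 399 = 0.283 cm = 2830 μm.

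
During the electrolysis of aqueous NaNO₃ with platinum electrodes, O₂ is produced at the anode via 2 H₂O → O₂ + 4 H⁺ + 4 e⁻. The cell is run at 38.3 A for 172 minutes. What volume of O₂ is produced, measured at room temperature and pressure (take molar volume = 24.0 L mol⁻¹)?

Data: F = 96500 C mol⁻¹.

24.6 L

Q = I·t = 38.30 A × 10320 s = 395300 C.
n(e⁻) = Q/F = 395300 / 96500 = 4.096 mol.
4 electrons are transferred per O₂ molecule, so n(O₂) = 4.096 / 4 = 1.024 mol.
V = n × V_m = 1.024 × 24.0 = 24.6 L.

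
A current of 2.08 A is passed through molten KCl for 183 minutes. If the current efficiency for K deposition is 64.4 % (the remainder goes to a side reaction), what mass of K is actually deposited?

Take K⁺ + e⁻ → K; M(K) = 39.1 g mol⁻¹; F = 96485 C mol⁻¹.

5.96 g

Q = I·t = 2.080 × 10980 = 22840 C.
n(e⁻) = 22840/96485 = 0.2367 mol; theoretically n(K) = 0.2367/1 = 0.2367 mol, m_theo = 9.255 g.
At 64.4 % efficiency, m_actual = 0.644 × 9.255 = 5.96 g.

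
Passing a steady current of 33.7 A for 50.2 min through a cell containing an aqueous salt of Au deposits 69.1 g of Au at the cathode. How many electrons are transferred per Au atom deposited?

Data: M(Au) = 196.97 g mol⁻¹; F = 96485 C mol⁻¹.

Q = I·t = 33.70 A × 3012.0 s = 101500 C, so n(e⁻) = 101500/96485 = 1.052 mol.
n(Au) deposited = 69.1 / 196.97 = 0.3508 mol.
Electrons per atom = n(e⁻)/n(Au) = 1.052 / 0.3508 = 3.00 ≈ 3, so the ion is Au³⁺.

3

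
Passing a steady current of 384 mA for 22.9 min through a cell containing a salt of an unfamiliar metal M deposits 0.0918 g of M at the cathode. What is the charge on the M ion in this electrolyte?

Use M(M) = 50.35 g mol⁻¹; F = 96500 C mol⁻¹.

Q = I·t = 0.3840 A × 1374.0 s = 527.6 C, so n(e⁻) = 527.6/96500 = 0.005468 mol.
n(M) deposited = 0.0918 / 50.35 = 0.001823 mol.
Electrons per atom = n(e⁻)/n(M) = 0.005468 / 0.001823 = 3.00 ≈ 3, so the ion is M³⁺.

+3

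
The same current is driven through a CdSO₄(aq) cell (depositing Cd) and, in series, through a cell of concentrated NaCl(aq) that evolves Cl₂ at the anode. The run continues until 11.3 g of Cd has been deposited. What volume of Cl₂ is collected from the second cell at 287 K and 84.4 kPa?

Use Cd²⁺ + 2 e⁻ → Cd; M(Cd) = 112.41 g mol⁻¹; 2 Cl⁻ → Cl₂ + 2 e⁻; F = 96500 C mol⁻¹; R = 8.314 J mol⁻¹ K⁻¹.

n(Cd) = 11.3 / 112.41 = 0.1005 mol, so n(e⁻) = 2 × 0.1005 = 0.2010 mol.
The cells are in series, so the same 0.2010 mol of electrons passes through the second cell.
2 Cl⁻ → Cl₂ + 2 e⁻ — 2 mol e⁻ per mol Cl₂, so n(Cl₂) = 0.2010/2 = 0.1005 mol.
V = nRT/P = (0.1005 × 8.314 × 287) / (84.4 × 10³) = 0.00284 m³ = 2.84 L.

2.84 L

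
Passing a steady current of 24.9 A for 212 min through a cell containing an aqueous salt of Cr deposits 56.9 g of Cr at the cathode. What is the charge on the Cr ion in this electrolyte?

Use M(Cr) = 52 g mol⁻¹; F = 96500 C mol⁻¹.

Q = I·t = 24.90 A × 12720 s = 316700 C, so n(e⁻) = 316700/96500 = 3.282 mol.
n(Cr) deposited = 56.9 / 52 = 1.094 mol.
Electrons per atom = n(e⁻)/n(Cr) = 3.282 / 1.094 = 3.00 ≈ 3, so the ion is Cr³⁺.

+3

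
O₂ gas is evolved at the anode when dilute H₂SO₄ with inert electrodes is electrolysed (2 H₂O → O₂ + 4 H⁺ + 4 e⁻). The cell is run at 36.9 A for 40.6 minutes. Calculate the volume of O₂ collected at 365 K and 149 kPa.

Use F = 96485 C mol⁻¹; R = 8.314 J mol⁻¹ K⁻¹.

4.74 L

Q = I·t = 36.90 A × 2436.0 s = 89890 C.
n(e⁻) = Q/F = 89890 / 96485 = 0.9316 mol.
4 electrons are transferred per O₂ molecule, so n(O₂) = 0.9316 / 4 = 0.2329 mol.
V = nRT/P = (0.2329 × 8.314 × 365) / (149 × 10³ Pa) = 0.00474 m³ = 4.74 L.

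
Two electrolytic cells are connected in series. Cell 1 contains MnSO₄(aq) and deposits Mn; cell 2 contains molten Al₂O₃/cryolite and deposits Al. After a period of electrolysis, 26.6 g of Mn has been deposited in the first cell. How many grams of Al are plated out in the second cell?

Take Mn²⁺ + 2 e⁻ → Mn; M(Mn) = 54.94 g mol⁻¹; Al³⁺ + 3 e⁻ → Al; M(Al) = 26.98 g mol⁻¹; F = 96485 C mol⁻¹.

8.71 g

n(Mn) = 26.6 / 54.94 = 0.4842 mol.
Since Mn²⁺ + 2 e⁻ → Mn, n(e⁻) passed = 2 × 0.4842 = 0.9683 mol.
Cells in series carry the same charge, so the same 0.9683 mol of electrons passes through cell 2.
Al³⁺ + 3 e⁻ → Al, so n(Al) = 0.9683 / 3 = 0.3228 mol.
m(Al) = 0.3228 × 26.98 = 8.71 g.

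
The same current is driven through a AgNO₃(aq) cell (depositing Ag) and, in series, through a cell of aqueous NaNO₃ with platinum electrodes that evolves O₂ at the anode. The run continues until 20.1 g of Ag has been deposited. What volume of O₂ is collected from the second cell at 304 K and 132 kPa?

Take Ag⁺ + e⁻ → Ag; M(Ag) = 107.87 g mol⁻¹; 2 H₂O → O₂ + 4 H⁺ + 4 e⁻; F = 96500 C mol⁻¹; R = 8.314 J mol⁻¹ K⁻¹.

n(Ag) = 20.1 / 107.87 = 0.1863 mol, so n(e⁻) = 1 × 0.1863 = 0.1863 mol.
The cells are in series, so the same 0.1863 mol of electrons passes through the second cell.
2 H₂O → O₂ + 4 H⁺ + 4 e⁻ — 4 mol e⁻ per mol O₂, so n(O₂) = 0.1863/4 = 0.04658 mol.
V = nRT/P = (0.04658 × 8.314 × 304) / (132 × 10³) = 8.92 × 10⁻⁴ m³ = 0.892 L.

0.892 L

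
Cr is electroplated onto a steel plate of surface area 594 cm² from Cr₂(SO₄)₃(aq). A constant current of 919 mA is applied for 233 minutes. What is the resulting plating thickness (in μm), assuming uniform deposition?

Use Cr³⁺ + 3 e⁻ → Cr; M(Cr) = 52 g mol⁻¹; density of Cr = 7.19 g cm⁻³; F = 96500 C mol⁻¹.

5.40 μm

Q = I·t = 0.9190 × 13980 = 12850 C; n(e⁻) = 0.1331 mol.
n(Cr) = n(e⁻)/3 = 0.04438 mol, so m = 0.04438 × 52 = 2.308 g.
Volume = m/ρ = 2.308 / 7.19 = 0.3210 cm³.
Thickness = V/A = 0.3210 / 594 = 5.40 × 10⁻⁴ cm = 5.40 μm.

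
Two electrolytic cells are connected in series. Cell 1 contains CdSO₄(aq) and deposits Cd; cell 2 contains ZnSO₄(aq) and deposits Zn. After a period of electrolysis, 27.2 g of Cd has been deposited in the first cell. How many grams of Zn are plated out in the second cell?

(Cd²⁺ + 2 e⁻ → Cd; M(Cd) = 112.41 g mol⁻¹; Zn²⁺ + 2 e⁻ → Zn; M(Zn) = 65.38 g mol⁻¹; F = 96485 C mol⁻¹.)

n(Cd) = 27.2 / 112.41 = 0.2420 mol.
Since Cd²⁺ + 2 e⁻ → Cd, n(e⁻) passed = 2 × 0.2420 = 0.4839 mol.
Cells in series carry the same charge, so the same 0.4839 mol of electrons passes through cell 2.
Zn²⁺ + 2 e⁻ → Zn, so n(Zn) = 0.4839 / 2 = 0.2420 mol.
m(Zn) = 0.2420 × 65.38 = 15.8 g.

15.8 g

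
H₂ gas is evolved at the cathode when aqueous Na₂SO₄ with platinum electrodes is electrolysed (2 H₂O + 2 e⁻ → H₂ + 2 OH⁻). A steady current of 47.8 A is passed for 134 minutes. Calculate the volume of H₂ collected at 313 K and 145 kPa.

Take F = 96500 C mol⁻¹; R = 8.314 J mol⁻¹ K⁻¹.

35.7 L

Q = I·t = 47.80 A × 8040.0 s = 384300 C.
n(e⁻) = Q/F = 384300 / 96500 = 3.983 mol.
2 electrons are transferred per H₂ molecule, so n(H₂) = 3.983 / 2 = 1.991 mol.
V = nRT/P = (1.991 × 8.314 × 313) / (145 × 10³ Pa) = 0.0357 m³ = 35.7 L.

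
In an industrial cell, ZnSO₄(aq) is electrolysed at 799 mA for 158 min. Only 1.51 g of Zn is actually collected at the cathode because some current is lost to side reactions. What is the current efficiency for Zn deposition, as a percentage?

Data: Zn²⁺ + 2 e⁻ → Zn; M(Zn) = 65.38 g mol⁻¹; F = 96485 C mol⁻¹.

Q = I·t = 0.7990 × 9480.0 = 7575 C; n(e⁻) = 7575/96485 = 0.07850 mol.
Theoretical n(Zn) = n(e⁻)/2 = 0.03925 mol, i.e. m_theo = 0.03925 × 65.38 = 2.566 g.
Efficiency = m_actual / m_theo = 1.51 / 2.566 = 58.8 %.

58.8 %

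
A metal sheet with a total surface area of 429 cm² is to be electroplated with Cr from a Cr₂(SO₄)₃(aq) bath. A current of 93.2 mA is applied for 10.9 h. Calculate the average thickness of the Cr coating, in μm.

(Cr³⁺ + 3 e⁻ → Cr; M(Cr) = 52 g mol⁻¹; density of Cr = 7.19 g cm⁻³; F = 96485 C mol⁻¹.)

Q = I·t = 0.09320 × 39240 = 3657 C; n(e⁻) = 0.03790 mol.
n(Cr) = n(e⁻)/3 = 0.01263 mol, so m = 0.01263 × 52 = 0.6570 g.
Volume = m/ρ = 0.6570 / 7.19 = 0.09138 cm³.
Thickness = V/A = 0.09138 / 429 = 2.13 × 10⁻⁴ cm = 2.13 μm.

2.13 μm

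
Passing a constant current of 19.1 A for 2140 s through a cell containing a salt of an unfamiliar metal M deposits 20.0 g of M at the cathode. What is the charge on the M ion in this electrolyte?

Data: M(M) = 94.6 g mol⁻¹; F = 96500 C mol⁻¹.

Q = I·t = 19.10 A × 2140.0 s = 40870 C, so n(e⁻) = 40870/96500 = 0.4236 mol.
n(M) deposited = 20.0 / 94.6 = 0.2114 mol.
Electrons per atom = n(e⁻)/n(M) = 0.4236 / 0.2114 = 2.00 ≈ 2, so the ion is M²⁺.

+2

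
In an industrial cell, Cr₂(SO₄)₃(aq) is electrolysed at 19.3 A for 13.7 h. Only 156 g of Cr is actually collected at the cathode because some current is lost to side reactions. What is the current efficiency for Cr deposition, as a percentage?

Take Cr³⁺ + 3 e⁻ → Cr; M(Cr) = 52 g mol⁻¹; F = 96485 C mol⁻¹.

91.2 %

Q = I·t = 19.30 × 49320 = 951900 C; n(e⁻) = 951900/96485 = 9.866 mol.
Theoretical n(Cr) = n(e⁻)/3 = 3.289 mol, i.e. m_theo = 3.289 × 52 = 171.0 g.
Efficiency = m_actual / m_theo = 156 / 171.0 = 91.2 %.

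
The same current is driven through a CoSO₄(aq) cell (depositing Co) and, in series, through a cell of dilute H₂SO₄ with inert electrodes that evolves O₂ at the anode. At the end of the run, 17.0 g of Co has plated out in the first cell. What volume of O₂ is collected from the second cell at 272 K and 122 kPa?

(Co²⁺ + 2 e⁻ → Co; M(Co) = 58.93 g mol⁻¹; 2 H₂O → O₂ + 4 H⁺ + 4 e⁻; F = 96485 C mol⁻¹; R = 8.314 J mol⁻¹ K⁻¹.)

2.67 L

n(Co) = 17.0 / 58.93 = 0.2885 mol, so n(e⁻) = 2 × 0.2885 = 0.5770 mol.
The cells are in series, so the same 0.5770 mol of electrons passes through the second cell.
2 H₂O → O₂ + 4 H⁺ + 4 e⁻ — 4 mol e⁻ per mol O₂, so n(O₂) = 0.5770/4 = 0.1442 mol.
V = nRT/P = (0.1442 × 8.314 × 272) / (122 × 10³) = 0.00267 m³ = 2.67 L.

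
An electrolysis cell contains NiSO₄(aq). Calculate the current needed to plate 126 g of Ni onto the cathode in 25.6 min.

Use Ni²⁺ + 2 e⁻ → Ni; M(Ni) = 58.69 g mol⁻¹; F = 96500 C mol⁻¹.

270 A

n(Ni) = 126 / 58.69 = 2.147 mol.
n(e⁻) = 2 × 2.147 = 4.294 mol.
Q = n(e⁻)·F = 4.294 × 96500 = 414300 C.
I = Q/t = 414300 / 1536.0 s = 270 A.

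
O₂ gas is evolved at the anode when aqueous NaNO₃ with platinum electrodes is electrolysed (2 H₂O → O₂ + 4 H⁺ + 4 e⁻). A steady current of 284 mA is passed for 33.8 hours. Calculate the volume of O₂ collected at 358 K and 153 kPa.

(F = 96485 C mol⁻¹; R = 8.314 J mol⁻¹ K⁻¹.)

Q = I·t = 0.2840 A × 121680 s = 34560 C.
n(e⁻) = Q/F = 34560 / 96485 = 0.3582 mol.
4 electrons are transferred per O₂ molecule, so n(O₂) = 0.3582 / 4 = 0.08954 mol.
V = nRT/P = (0.08954 × 8.314 × 358) / (153 × 10³ Pa) = 0.00174 m³ = 1.74 L.

1.74 L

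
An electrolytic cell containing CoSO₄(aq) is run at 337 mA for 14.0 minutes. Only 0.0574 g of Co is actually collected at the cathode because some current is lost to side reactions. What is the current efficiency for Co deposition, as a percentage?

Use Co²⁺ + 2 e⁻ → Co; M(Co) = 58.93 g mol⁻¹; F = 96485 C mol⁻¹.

66.4 %

Q = I·t = 0.3370 × 840.00 = 283.1 C; n(e⁻) = 283.1/96485 = 0.002934 mol.
Theoretical n(Co) = n(e⁻)/2 = 0.001467 mol, i.e. m_theo = 0.001467 × 58.93 = 0.08645 g.
Efficiency = m_actual / m_theo = 0.0574 / 0.08645 = 66.4 %.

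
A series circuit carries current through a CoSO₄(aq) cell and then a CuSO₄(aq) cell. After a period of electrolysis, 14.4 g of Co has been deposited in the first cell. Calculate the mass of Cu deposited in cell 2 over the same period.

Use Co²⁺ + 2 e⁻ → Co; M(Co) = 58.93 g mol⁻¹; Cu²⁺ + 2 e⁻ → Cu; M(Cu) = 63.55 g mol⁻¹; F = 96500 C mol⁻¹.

15.5 g

n(Co) = 14.4 / 58.93 = 0.2444 mol.
Since Co²⁺ + 2 e⁻ → Co, n(e⁻) passed = 2 × 0.2444 = 0.4887 mol.
Cells in series carry the same charge, so the same 0.4887 mol of electrons passes through cell 2.
Cu²⁺ + 2 e⁻ → Cu, so n(Cu) = 0.4887 / 2 = 0.2444 mol.
m(Cu) = 0.2444 × 63.55 = 15.5 g.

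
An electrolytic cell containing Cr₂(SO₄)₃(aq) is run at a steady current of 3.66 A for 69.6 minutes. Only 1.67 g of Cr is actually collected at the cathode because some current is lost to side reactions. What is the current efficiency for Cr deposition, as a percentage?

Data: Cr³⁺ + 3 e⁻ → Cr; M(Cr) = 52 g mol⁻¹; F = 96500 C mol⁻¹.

60.8 %

Q = I·t = 3.660 × 4176.0 = 15280 C; n(e⁻) = 15280/96500 = 0.1584 mol.
Theoretical n(Cr) = n(e⁻)/3 = 0.05280 mol, i.e. m_theo = 0.05280 × 52 = 2.745 g.
Efficiency = m_actual / m_theo = 1.67 / 2.745 = 60.8 %.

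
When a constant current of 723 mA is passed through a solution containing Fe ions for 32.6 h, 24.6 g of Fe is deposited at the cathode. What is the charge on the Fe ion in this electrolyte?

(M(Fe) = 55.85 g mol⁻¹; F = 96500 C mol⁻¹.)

Q = I·t = 0.7230 A × 117360 s = 84850 C, so n(e⁻) = 84850/96500 = 0.8793 mol.
n(Fe) deposited = 24.6 / 55.85 = 0.4405 mol.
Electrons per atom = n(e⁻)/n(Fe) = 0.8793 / 0.4405 = 2.00 ≈ 2, so the ion is Fe²⁺.

+2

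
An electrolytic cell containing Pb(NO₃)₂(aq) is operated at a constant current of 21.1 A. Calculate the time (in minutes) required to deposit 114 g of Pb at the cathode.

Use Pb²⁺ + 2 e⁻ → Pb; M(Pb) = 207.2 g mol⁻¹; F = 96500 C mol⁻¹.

83.9 min

n(Pb) = m/M = 114 / 207.2 = 0.5502 mol.
Each Pb atom requires 2 electrons, so n(e⁻) = 2 × 0.5502 = 1.100 mol.
Q = n(e⁻)·F = 1.100 × 96500 = 106200 C.
t = Q/I = 106200 / 21.10 A = 5033 s = 83.9 min.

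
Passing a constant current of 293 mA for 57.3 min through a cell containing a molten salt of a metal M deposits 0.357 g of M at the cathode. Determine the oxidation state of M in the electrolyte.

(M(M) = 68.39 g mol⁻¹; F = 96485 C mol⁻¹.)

+2

Q = I·t = 0.2930 A × 3438.0 s = 1007 C, so n(e⁻) = 1007/96485 = 0.01044 mol.
n(M) deposited = 0.357 / 68.39 = 0.005220 mol.
Electrons per atom = n(e⁻)/n(M) = 0.01044 / 0.005220 = 2.00 ≈ 2, so the ion is M²⁺.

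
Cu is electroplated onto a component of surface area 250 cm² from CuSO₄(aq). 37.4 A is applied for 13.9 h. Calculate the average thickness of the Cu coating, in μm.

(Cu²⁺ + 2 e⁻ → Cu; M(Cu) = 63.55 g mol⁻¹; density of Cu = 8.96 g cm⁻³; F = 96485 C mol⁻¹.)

Q = I·t = 37.40 × 50040 = 1871000 C; n(e⁻) = 19.40 mol.
n(Cu) = n(e⁻)/2 = 9.698 mol, so m = 9.698 × 63.55 = 616.3 g.
Volume = m/ρ = 616.3 / 8.96 = 68.79 cm³.
Thickness = V/A = 68.79 / 250 = 0.275 cm = 2750 μm.

2750 μm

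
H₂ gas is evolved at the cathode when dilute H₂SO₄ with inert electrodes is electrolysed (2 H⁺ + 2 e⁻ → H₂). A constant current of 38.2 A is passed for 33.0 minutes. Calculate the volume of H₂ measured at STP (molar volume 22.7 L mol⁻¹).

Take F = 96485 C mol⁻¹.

8.90 L

Q = I·t = 38.20 A × 1980.0 s = 75640 C.
n(e⁻) = Q/F = 75640 / 96485 = 0.7839 mol.
2 electrons are transferred per H₂ molecule, so n(H₂) = 0.7839 / 2 = 0.3920 mol.
V = n × V_m = 0.3920 × 22.7 = 8.90 L.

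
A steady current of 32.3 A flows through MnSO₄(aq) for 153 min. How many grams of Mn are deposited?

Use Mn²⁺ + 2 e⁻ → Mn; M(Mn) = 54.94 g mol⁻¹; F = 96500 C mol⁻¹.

84.4 g

Q = I·t = 32.30 A × 9180.0 s = 296500 C.
n(e⁻) = Q/F = 296500 / 96500 = 3.073 mol.
Mn²⁺ + 2 e⁻ → Mn, so n(Mn) = n(e⁻)/2 = 1.536 mol.
m = n·M = 1.536 × 54.94 = 84.4 g.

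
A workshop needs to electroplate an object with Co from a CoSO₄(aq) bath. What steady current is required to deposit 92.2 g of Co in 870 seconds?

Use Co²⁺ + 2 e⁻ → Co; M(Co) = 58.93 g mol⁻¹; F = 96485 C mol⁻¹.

347 A

n(Co) = 92.2 / 58.93 = 1.565 mol.
n(e⁻) = 2 × 1.565 = 3.129 mol.
Q = n(e⁻)·F = 3.129 × 96485 = 301900 C.
I = Q/t = 301900 / 870.00 s = 347 A.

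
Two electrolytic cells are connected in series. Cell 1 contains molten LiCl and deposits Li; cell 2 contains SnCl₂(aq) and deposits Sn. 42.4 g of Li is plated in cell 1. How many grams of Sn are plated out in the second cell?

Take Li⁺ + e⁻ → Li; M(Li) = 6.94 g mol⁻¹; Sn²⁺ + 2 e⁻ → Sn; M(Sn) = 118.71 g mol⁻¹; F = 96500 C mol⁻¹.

n(Li) = 42.4 / 6.94 = 6.110 mol.
Since Li⁺ + e⁻ → Li, n(e⁻) passed = 1 × 6.110 = 6.110 mol.
Cells in series carry the same charge, so the same 6.110 mol of electrons passes through cell 2.
Sn²⁺ + 2 e⁻ → Sn, so n(Sn) = 6.110 / 2 = 3.055 mol.
m(Sn) = 3.055 × 118.71 = 363 g.

363 g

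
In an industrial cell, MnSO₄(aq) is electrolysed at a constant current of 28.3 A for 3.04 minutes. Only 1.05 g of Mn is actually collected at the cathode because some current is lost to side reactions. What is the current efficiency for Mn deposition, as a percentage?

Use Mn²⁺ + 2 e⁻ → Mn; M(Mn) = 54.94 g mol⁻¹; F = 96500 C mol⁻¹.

Q = I·t = 28.30 × 182.40 = 5162 C; n(e⁻) = 5162/96500 = 0.05349 mol.
Theoretical n(Mn) = n(e⁻)/2 = 0.02675 mol, i.e. m_theo = 0.02675 × 54.94 = 1.469 g.
Efficiency = m_actual / m_theo = 1.05 / 1.469 = 71.5 %.

71.5 %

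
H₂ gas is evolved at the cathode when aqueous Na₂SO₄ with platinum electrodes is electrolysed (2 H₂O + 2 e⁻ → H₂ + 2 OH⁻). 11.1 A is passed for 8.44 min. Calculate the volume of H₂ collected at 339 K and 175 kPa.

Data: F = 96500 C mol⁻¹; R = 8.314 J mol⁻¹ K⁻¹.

Q = I·t = 11.10 A × 506.40 s = 5621 C.
n(e⁻) = Q/F = 5621 / 96500 = 0.05825 mol.
2 electrons are transferred per H₂ molecule, so n(H₂) = 0.05825 / 2 = 0.02912 mol.
V = nRT/P = (0.02912 × 8.314 × 339) / (175 × 10³ Pa) = 4.69 × 10⁻⁴ m³ = 0.469 L.

0.469 L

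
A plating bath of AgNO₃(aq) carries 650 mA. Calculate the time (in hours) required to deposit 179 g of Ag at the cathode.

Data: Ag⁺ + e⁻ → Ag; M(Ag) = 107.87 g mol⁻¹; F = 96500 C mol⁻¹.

68.4 h

n(Ag) = m/M = 179 / 107.87 = 1.659 mol.
Each Ag atom requires 1 electron, so n(e⁻) = 1 × 1.659 = 1.659 mol.
Q = n(e⁻)·F = 1.659 × 96500 = 160100 C.
t = Q/I = 160100 / 0.6500 A = 246400 s = 68.4 h.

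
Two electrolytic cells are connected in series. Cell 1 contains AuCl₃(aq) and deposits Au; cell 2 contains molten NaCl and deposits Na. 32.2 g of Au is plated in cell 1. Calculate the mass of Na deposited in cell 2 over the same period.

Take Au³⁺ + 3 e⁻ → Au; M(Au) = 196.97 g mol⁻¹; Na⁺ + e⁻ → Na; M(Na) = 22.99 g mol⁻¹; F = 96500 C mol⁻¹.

n(Au) = 32.2 / 196.97 = 0.1635 mol.
Since Au³⁺ + 3 e⁻ → Au, n(e⁻) passed = 3 × 0.1635 = 0.4904 mol.
Cells in series carry the same charge, so the same 0.4904 mol of electrons passes through cell 2.
Na⁺ + e⁻ → Na, so n(Na) = 0.4904 / 1 = 0.4904 mol.
m(Na) = 0.4904 × 22.99 = 11.3 g.

11.3 g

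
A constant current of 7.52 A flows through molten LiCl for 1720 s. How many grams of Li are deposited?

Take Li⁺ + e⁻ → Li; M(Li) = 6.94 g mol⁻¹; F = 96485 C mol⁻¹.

0.930 g

Q = I·t = 7.520 A × 1720.0 s = 12930 C.
n(e⁻) = Q/F = 12930 / 96485 = 0.1341 mol.
Li⁺ + e⁻ → Li, so n(Li) = n(e⁻)/1 = 0.1341 mol.
m = n·M = 0.1341 × 6.94 = 0.930 g.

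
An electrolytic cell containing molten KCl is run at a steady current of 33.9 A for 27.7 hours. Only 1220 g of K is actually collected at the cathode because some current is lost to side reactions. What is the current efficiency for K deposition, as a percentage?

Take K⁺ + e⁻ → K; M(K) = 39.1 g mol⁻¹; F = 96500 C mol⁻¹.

Q = I·t = 33.90 × 99720 = 3381000 C; n(e⁻) = 3381000/96500 = 35.03 mol.
Theoretical n(K) = n(e⁻)/1 = 35.03 mol, i.e. m_theo = 35.03 × 39.1 = 1370 g.
Efficiency = m_actual / m_theo = 1220 / 1370 = 89.1 %.

89.1 %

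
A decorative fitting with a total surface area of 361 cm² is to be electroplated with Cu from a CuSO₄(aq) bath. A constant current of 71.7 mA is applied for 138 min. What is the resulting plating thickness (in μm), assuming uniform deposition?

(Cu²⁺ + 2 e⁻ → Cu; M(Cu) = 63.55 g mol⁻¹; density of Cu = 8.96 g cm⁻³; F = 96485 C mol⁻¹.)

0.604 μm

Q = I·t = 0.07170 × 8280.0 = 593.7 C; n(e⁻) = 0.006153 mol.
n(Cu) = n(e⁻)/2 = 0.003077 mol, so m = 0.003077 × 63.55 = 0.1955 g.
Volume = m/ρ = 0.1955 / 8.96 = 0.02182 cm³.
Thickness = V/A = 0.02182 / 361 = 6.04 × 10⁻⁵ cm = 0.604 μm.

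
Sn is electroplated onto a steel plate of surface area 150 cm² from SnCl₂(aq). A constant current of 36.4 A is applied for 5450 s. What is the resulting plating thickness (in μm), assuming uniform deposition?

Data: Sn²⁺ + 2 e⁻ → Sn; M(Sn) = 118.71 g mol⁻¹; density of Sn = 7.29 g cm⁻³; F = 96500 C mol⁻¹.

Q = I·t = 36.40 × 5450.0 = 198400 C; n(e⁻) = 2.056 mol.
n(Sn) = n(e⁻)/2 = 1.028 mol, so m = 1.028 × 118.71 = 122.0 g.
Volume = m/ρ = 122.0 / 7.29 = 16.74 cm³.
Thickness = V/A = 16.74 / 150 = 0.112 cm = 1120 μm.

1120 μm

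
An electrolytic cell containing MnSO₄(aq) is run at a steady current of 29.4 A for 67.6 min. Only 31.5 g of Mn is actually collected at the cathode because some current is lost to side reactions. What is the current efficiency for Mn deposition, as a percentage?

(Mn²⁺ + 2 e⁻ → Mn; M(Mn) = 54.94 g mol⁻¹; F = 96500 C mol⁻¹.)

Q = I·t = 29.40 × 4056.0 = 119200 C; n(e⁻) = 119200/96500 = 1.236 mol.
Theoretical n(Mn) = n(e⁻)/2 = 0.6179 mol, i.e. m_theo = 0.6179 × 54.94 = 33.95 g.
Efficiency = m_actual / m_theo = 31.5 / 33.95 = 92.8 %.

92.8 %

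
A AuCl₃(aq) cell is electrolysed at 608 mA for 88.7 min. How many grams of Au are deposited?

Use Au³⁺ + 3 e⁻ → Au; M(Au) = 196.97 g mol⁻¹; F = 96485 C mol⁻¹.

2.20 g

Q = I·t = 0.6080 A × 5322.0 s = 3236 C.
n(e⁻) = Q/F = 3236 / 96485 = 0.03354 mol.
Au³⁺ + 3 e⁻ → Au, so n(Au) = n(e⁻)/3 = 0.01118 mol.
m = n·M = 0.01118 × 196.97 = 2.20 g.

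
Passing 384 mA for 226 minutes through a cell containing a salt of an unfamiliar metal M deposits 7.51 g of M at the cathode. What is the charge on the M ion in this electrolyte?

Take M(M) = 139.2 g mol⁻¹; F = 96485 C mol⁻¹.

Q = I·t = 0.3840 A × 13560 s = 5207 C, so n(e⁻) = 5207/96485 = 0.05397 mol.
n(M) deposited = 7.51 / 139.2 = 0.05395 mol.
Electrons per atom = n(e⁻)/n(M) = 0.05397 / 0.05395 = 1.00 ≈ 1, so the ion is M⁺.

+1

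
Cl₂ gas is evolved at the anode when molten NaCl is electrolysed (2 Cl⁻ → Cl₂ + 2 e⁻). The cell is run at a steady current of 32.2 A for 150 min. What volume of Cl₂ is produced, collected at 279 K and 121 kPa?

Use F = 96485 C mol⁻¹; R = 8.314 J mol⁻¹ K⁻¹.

28.8 L

Q = I·t = 32.20 A × 9000.0 s = 289800 C.
n(e⁻) = Q/F = 289800 / 96485 = 3.004 mol.
2 electrons are transferred per Cl₂ molecule, so n(Cl₂) = 3.004 / 2 = 1.502 mol.
V = nRT/P = (1.502 × 8.314 × 279) / (121 × 10³ Pa) = 0.0288 m³ = 28.8 L.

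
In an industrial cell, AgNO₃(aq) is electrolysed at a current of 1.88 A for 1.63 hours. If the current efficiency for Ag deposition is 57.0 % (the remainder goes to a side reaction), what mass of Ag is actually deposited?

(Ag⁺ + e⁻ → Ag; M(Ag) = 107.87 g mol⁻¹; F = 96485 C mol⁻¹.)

7.03 g

Q = I·t = 1.880 × 5868.0 = 11030 C.
n(e⁻) = 11030/96485 = 0.1143 mol; theoretically n(Ag) = 0.1143/1 = 0.1143 mol, m_theo = 12.33 g.
At 57.0 % efficiency, m_actual = 0.570 × 12.33 = 7.03 g.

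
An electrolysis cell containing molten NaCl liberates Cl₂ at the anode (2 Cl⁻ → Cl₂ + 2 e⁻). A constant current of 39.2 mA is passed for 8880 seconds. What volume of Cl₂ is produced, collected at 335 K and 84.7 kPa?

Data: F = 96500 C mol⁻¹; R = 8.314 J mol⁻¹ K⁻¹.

0.0593 L

Q = I·t = 0.03920 A × 8880.0 s = 348.1 C.
n(e⁻) = Q/F = 348.1 / 96500 = 0.003607 mol.
2 electrons are transferred per Cl₂ molecule, so n(Cl₂) = 0.003607 / 2 = 0.001804 mol.
V = nRT/P = (0.001804 × 8.314 × 335) / (84.7 × 10³ Pa) = 5.93 × 10⁻⁵ m³ = 0.0593 L.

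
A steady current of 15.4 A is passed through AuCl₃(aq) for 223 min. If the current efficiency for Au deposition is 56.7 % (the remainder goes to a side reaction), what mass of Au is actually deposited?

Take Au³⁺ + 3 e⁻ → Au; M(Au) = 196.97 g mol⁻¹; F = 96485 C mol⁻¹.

Q = I·t = 15.40 × 13380 = 206100 C.
n(e⁻) = 206100/96485 = 2.136 mol; theoretically n(Au) = 2.136/3 = 0.7119 mol, m_theo = 140.2 g.
At 56.7 % efficiency, m_actual = 0.567 × 140.2 = 79.5 g.

79.5 g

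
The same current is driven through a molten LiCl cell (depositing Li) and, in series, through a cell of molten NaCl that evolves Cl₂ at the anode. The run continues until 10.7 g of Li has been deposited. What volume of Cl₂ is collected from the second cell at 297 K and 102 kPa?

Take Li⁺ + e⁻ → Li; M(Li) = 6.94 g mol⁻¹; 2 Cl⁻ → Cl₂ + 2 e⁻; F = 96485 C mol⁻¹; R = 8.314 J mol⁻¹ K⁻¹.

18.7 L

n(Li) = 10.7 / 6.94 = 1.542 mol, so n(e⁻) = 1 × 1.542 = 1.542 mol.
The cells are in series, so the same 1.542 mol of electrons passes through the second cell.
2 Cl⁻ → Cl₂ + 2 e⁻ — 2 mol e⁻ per mol Cl₂, so n(Cl₂) = 1.542/2 = 0.7709 mol.
V = nRT/P = (0.7709 × 8.314 × 297) / (102 × 10³) = 0.0187 m³ = 18.7 L.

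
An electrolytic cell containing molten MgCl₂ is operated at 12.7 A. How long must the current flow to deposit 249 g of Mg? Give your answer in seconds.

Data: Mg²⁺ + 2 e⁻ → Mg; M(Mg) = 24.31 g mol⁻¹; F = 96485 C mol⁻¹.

n(Mg) = m/M = 249 / 24.31 = 10.24 mol.
Each Mg atom requires 2 electrons, so n(e⁻) = 2 × 10.24 = 20.49 mol.
Q = n(e⁻)·F = 20.49 × 96485 = 1977000 C.
t = Q/I = 1977000 / 12.70 A = 155600 s.

1.56 × 10⁵ s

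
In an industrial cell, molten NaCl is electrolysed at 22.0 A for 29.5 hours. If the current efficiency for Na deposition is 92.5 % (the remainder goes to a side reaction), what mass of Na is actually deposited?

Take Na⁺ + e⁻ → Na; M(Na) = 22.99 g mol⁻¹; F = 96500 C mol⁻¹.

515 g

Q = I·t = 22.00 × 106200 = 2336000 C.
n(e⁻) = 2336000/96500 = 24.21 mol; theoretically n(Na) = 24.21/1 = 24.21 mol, m_theo = 556.6 g.
At 92.5 % efficiency, m_actual = 0.925 × 556.6 = 515 g.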